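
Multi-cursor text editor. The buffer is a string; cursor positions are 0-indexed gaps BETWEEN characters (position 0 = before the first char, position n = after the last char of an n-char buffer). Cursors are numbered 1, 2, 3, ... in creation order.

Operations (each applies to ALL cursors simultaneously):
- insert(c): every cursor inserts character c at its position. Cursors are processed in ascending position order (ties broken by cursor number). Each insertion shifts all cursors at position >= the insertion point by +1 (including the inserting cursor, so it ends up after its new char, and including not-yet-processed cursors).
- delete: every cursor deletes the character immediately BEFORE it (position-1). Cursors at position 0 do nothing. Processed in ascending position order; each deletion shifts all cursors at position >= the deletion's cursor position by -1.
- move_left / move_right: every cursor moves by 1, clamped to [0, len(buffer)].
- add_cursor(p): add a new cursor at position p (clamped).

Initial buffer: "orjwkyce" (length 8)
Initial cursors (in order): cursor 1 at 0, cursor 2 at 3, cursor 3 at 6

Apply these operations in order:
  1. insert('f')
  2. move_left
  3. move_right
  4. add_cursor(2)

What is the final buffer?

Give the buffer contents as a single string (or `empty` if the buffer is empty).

Answer: forjfwkyfce

Derivation:
After op 1 (insert('f')): buffer="forjfwkyfce" (len 11), cursors c1@1 c2@5 c3@9, authorship 1...2...3..
After op 2 (move_left): buffer="forjfwkyfce" (len 11), cursors c1@0 c2@4 c3@8, authorship 1...2...3..
After op 3 (move_right): buffer="forjfwkyfce" (len 11), cursors c1@1 c2@5 c3@9, authorship 1...2...3..
After op 4 (add_cursor(2)): buffer="forjfwkyfce" (len 11), cursors c1@1 c4@2 c2@5 c3@9, authorship 1...2...3..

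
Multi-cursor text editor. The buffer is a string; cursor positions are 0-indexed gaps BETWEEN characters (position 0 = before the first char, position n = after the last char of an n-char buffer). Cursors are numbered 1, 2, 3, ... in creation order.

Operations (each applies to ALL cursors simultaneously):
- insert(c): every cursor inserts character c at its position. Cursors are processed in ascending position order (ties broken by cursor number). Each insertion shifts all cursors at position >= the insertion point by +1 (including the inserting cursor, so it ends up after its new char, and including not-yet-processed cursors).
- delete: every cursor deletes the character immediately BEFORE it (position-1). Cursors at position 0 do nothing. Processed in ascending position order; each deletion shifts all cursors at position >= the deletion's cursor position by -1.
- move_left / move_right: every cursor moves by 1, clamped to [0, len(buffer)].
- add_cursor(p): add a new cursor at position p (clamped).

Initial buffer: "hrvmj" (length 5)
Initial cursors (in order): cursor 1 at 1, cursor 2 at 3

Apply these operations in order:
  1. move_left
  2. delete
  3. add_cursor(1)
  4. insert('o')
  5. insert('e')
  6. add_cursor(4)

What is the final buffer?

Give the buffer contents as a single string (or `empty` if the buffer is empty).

After op 1 (move_left): buffer="hrvmj" (len 5), cursors c1@0 c2@2, authorship .....
After op 2 (delete): buffer="hvmj" (len 4), cursors c1@0 c2@1, authorship ....
After op 3 (add_cursor(1)): buffer="hvmj" (len 4), cursors c1@0 c2@1 c3@1, authorship ....
After op 4 (insert('o')): buffer="ohoovmj" (len 7), cursors c1@1 c2@4 c3@4, authorship 1.23...
After op 5 (insert('e')): buffer="oehooeevmj" (len 10), cursors c1@2 c2@7 c3@7, authorship 11.2323...
After op 6 (add_cursor(4)): buffer="oehooeevmj" (len 10), cursors c1@2 c4@4 c2@7 c3@7, authorship 11.2323...

Answer: oehooeevmj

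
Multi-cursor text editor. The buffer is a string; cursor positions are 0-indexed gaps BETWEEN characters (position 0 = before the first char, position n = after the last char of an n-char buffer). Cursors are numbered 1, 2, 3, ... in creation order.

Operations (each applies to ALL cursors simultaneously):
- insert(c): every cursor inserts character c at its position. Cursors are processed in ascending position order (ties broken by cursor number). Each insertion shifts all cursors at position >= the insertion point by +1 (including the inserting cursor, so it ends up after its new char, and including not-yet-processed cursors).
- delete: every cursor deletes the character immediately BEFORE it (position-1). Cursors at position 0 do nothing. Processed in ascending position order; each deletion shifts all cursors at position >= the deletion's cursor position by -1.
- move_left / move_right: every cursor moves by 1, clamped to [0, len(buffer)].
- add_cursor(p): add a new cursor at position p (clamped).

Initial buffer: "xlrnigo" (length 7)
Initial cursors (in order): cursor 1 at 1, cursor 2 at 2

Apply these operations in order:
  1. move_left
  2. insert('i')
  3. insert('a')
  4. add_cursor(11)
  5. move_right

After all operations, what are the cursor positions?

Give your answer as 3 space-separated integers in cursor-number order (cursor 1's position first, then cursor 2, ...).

After op 1 (move_left): buffer="xlrnigo" (len 7), cursors c1@0 c2@1, authorship .......
After op 2 (insert('i')): buffer="ixilrnigo" (len 9), cursors c1@1 c2@3, authorship 1.2......
After op 3 (insert('a')): buffer="iaxialrnigo" (len 11), cursors c1@2 c2@5, authorship 11.22......
After op 4 (add_cursor(11)): buffer="iaxialrnigo" (len 11), cursors c1@2 c2@5 c3@11, authorship 11.22......
After op 5 (move_right): buffer="iaxialrnigo" (len 11), cursors c1@3 c2@6 c3@11, authorship 11.22......

Answer: 3 6 11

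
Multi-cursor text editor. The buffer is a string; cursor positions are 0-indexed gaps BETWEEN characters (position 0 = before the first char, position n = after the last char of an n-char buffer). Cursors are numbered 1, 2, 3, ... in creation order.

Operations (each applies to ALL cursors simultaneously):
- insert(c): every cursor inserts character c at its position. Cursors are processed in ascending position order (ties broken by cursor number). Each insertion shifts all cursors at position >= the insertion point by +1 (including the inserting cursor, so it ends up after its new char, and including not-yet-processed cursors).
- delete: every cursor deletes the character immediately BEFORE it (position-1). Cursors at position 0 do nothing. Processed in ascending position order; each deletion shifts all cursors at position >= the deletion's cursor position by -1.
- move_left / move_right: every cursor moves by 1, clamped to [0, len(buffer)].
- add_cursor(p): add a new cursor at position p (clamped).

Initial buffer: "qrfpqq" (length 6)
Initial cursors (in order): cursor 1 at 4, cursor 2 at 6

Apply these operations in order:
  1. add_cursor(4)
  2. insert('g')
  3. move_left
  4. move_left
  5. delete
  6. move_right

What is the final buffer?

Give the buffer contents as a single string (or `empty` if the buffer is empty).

Answer: qrggqg

Derivation:
After op 1 (add_cursor(4)): buffer="qrfpqq" (len 6), cursors c1@4 c3@4 c2@6, authorship ......
After op 2 (insert('g')): buffer="qrfpggqqg" (len 9), cursors c1@6 c3@6 c2@9, authorship ....13..2
After op 3 (move_left): buffer="qrfpggqqg" (len 9), cursors c1@5 c3@5 c2@8, authorship ....13..2
After op 4 (move_left): buffer="qrfpggqqg" (len 9), cursors c1@4 c3@4 c2@7, authorship ....13..2
After op 5 (delete): buffer="qrggqg" (len 6), cursors c1@2 c3@2 c2@4, authorship ..13.2
After op 6 (move_right): buffer="qrggqg" (len 6), cursors c1@3 c3@3 c2@5, authorship ..13.2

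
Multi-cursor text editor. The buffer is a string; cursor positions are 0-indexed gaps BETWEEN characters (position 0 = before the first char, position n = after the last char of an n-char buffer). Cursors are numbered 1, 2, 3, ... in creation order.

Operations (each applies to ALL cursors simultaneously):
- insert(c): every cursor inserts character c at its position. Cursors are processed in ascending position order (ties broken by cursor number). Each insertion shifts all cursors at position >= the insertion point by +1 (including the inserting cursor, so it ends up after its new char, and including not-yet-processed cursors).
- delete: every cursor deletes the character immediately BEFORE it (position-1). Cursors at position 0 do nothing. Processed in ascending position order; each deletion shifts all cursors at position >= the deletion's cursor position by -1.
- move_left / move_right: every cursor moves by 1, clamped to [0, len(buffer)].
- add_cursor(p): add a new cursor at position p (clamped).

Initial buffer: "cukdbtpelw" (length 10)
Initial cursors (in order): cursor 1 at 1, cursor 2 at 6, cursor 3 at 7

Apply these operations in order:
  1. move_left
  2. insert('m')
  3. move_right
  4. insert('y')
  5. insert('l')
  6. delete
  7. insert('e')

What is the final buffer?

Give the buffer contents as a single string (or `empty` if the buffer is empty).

Answer: mcyeukdbmtyempyeelw

Derivation:
After op 1 (move_left): buffer="cukdbtpelw" (len 10), cursors c1@0 c2@5 c3@6, authorship ..........
After op 2 (insert('m')): buffer="mcukdbmtmpelw" (len 13), cursors c1@1 c2@7 c3@9, authorship 1.....2.3....
After op 3 (move_right): buffer="mcukdbmtmpelw" (len 13), cursors c1@2 c2@8 c3@10, authorship 1.....2.3....
After op 4 (insert('y')): buffer="mcyukdbmtympyelw" (len 16), cursors c1@3 c2@10 c3@13, authorship 1.1....2.23.3...
After op 5 (insert('l')): buffer="mcylukdbmtylmpylelw" (len 19), cursors c1@4 c2@12 c3@16, authorship 1.11....2.223.33...
After op 6 (delete): buffer="mcyukdbmtympyelw" (len 16), cursors c1@3 c2@10 c3@13, authorship 1.1....2.23.3...
After op 7 (insert('e')): buffer="mcyeukdbmtyempyeelw" (len 19), cursors c1@4 c2@12 c3@16, authorship 1.11....2.223.33...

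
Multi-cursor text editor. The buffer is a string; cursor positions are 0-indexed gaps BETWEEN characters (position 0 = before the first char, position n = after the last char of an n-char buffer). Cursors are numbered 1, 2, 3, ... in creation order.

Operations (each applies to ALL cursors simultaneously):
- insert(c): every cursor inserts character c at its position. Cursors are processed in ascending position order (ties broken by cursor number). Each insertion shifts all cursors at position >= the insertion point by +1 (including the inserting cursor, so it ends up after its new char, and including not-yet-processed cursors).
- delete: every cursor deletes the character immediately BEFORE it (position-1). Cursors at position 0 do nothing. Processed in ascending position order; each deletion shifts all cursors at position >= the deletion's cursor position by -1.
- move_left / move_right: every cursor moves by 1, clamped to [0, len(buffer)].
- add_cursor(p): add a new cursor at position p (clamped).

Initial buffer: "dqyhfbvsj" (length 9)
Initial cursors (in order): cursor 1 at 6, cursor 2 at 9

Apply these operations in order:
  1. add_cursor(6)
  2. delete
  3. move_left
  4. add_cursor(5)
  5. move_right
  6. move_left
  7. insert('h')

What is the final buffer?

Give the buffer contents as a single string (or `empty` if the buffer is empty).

After op 1 (add_cursor(6)): buffer="dqyhfbvsj" (len 9), cursors c1@6 c3@6 c2@9, authorship .........
After op 2 (delete): buffer="dqyhvs" (len 6), cursors c1@4 c3@4 c2@6, authorship ......
After op 3 (move_left): buffer="dqyhvs" (len 6), cursors c1@3 c3@3 c2@5, authorship ......
After op 4 (add_cursor(5)): buffer="dqyhvs" (len 6), cursors c1@3 c3@3 c2@5 c4@5, authorship ......
After op 5 (move_right): buffer="dqyhvs" (len 6), cursors c1@4 c3@4 c2@6 c4@6, authorship ......
After op 6 (move_left): buffer="dqyhvs" (len 6), cursors c1@3 c3@3 c2@5 c4@5, authorship ......
After op 7 (insert('h')): buffer="dqyhhhvhhs" (len 10), cursors c1@5 c3@5 c2@9 c4@9, authorship ...13..24.

Answer: dqyhhhvhhs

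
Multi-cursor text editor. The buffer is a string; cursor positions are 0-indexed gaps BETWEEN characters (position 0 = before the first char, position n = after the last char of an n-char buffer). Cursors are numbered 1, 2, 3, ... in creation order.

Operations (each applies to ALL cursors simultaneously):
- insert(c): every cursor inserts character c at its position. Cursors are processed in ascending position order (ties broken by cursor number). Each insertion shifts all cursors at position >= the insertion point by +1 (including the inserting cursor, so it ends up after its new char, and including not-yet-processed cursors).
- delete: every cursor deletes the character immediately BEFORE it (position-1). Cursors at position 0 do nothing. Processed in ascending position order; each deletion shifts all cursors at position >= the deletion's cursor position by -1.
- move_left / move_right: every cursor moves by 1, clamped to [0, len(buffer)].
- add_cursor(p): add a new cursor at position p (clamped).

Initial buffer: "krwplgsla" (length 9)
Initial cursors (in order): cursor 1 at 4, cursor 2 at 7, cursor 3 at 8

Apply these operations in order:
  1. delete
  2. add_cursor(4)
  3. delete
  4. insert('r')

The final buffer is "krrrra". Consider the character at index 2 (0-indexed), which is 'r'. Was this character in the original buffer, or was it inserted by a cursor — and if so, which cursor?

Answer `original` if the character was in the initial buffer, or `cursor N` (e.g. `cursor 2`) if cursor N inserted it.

Answer: cursor 2

Derivation:
After op 1 (delete): buffer="krwlga" (len 6), cursors c1@3 c2@5 c3@5, authorship ......
After op 2 (add_cursor(4)): buffer="krwlga" (len 6), cursors c1@3 c4@4 c2@5 c3@5, authorship ......
After op 3 (delete): buffer="ka" (len 2), cursors c1@1 c2@1 c3@1 c4@1, authorship ..
After op 4 (insert('r')): buffer="krrrra" (len 6), cursors c1@5 c2@5 c3@5 c4@5, authorship .1234.
Authorship (.=original, N=cursor N): . 1 2 3 4 .
Index 2: author = 2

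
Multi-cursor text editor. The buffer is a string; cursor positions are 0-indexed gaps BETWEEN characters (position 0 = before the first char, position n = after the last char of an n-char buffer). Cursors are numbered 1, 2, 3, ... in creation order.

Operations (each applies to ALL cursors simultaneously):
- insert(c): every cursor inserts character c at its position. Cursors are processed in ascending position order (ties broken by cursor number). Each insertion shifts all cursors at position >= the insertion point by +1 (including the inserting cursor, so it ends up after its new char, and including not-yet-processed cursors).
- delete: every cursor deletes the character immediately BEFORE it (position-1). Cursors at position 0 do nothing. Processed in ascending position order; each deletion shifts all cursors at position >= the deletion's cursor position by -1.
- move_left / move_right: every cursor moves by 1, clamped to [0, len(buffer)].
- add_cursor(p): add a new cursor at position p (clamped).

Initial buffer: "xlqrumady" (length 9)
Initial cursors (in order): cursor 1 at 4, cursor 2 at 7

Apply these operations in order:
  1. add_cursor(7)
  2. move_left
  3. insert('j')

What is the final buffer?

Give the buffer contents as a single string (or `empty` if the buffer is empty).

Answer: xlqjrumjjady

Derivation:
After op 1 (add_cursor(7)): buffer="xlqrumady" (len 9), cursors c1@4 c2@7 c3@7, authorship .........
After op 2 (move_left): buffer="xlqrumady" (len 9), cursors c1@3 c2@6 c3@6, authorship .........
After op 3 (insert('j')): buffer="xlqjrumjjady" (len 12), cursors c1@4 c2@9 c3@9, authorship ...1...23...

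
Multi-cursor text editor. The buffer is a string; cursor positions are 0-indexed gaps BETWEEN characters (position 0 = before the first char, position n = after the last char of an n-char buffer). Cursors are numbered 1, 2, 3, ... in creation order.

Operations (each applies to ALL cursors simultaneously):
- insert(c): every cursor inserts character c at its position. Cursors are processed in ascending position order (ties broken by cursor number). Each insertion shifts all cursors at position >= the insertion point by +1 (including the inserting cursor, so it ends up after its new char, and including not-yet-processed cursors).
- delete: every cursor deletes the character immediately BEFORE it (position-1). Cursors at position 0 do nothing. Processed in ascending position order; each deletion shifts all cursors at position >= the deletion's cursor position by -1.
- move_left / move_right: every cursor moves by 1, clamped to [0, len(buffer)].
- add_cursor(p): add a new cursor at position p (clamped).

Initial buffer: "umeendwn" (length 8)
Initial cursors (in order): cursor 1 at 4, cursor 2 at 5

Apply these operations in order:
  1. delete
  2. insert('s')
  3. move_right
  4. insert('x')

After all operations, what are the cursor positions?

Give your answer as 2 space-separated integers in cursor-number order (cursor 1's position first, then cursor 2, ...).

After op 1 (delete): buffer="umedwn" (len 6), cursors c1@3 c2@3, authorship ......
After op 2 (insert('s')): buffer="umessdwn" (len 8), cursors c1@5 c2@5, authorship ...12...
After op 3 (move_right): buffer="umessdwn" (len 8), cursors c1@6 c2@6, authorship ...12...
After op 4 (insert('x')): buffer="umessdxxwn" (len 10), cursors c1@8 c2@8, authorship ...12.12..

Answer: 8 8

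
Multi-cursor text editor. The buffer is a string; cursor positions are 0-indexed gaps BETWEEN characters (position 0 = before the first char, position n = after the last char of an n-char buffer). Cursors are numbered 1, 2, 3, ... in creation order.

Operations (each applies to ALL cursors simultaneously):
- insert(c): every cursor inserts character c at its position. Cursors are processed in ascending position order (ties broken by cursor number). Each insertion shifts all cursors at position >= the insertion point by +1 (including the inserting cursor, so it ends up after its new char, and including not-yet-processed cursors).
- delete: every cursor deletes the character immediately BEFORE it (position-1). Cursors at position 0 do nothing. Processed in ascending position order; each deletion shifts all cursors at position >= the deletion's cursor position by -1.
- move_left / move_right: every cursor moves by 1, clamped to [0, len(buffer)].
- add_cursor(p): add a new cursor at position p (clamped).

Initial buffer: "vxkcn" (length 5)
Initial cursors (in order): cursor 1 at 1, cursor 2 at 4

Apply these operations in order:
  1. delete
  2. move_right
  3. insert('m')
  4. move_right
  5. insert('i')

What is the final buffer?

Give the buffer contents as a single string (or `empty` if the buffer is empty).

After op 1 (delete): buffer="xkn" (len 3), cursors c1@0 c2@2, authorship ...
After op 2 (move_right): buffer="xkn" (len 3), cursors c1@1 c2@3, authorship ...
After op 3 (insert('m')): buffer="xmknm" (len 5), cursors c1@2 c2@5, authorship .1..2
After op 4 (move_right): buffer="xmknm" (len 5), cursors c1@3 c2@5, authorship .1..2
After op 5 (insert('i')): buffer="xmkinmi" (len 7), cursors c1@4 c2@7, authorship .1.1.22

Answer: xmkinmi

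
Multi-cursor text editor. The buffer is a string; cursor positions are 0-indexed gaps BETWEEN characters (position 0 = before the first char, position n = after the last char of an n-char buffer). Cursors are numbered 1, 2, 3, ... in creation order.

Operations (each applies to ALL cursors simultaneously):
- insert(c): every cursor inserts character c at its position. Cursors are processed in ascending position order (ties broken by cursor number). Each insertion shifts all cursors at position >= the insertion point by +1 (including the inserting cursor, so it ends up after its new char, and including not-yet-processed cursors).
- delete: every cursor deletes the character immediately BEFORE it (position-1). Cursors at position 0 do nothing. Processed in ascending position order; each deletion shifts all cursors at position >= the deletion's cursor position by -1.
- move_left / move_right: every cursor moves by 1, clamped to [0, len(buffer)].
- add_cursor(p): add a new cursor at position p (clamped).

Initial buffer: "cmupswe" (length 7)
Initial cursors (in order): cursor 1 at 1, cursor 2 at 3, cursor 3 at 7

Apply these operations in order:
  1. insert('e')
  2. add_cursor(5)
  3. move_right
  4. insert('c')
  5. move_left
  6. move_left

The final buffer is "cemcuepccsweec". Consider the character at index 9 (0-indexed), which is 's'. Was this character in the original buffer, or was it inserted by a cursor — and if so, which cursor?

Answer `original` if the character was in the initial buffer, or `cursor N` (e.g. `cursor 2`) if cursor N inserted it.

After op 1 (insert('e')): buffer="cemuepswee" (len 10), cursors c1@2 c2@5 c3@10, authorship .1..2....3
After op 2 (add_cursor(5)): buffer="cemuepswee" (len 10), cursors c1@2 c2@5 c4@5 c3@10, authorship .1..2....3
After op 3 (move_right): buffer="cemuepswee" (len 10), cursors c1@3 c2@6 c4@6 c3@10, authorship .1..2....3
After op 4 (insert('c')): buffer="cemcuepccsweec" (len 14), cursors c1@4 c2@9 c4@9 c3@14, authorship .1.1.2.24...33
After op 5 (move_left): buffer="cemcuepccsweec" (len 14), cursors c1@3 c2@8 c4@8 c3@13, authorship .1.1.2.24...33
After op 6 (move_left): buffer="cemcuepccsweec" (len 14), cursors c1@2 c2@7 c4@7 c3@12, authorship .1.1.2.24...33
Authorship (.=original, N=cursor N): . 1 . 1 . 2 . 2 4 . . . 3 3
Index 9: author = original

Answer: original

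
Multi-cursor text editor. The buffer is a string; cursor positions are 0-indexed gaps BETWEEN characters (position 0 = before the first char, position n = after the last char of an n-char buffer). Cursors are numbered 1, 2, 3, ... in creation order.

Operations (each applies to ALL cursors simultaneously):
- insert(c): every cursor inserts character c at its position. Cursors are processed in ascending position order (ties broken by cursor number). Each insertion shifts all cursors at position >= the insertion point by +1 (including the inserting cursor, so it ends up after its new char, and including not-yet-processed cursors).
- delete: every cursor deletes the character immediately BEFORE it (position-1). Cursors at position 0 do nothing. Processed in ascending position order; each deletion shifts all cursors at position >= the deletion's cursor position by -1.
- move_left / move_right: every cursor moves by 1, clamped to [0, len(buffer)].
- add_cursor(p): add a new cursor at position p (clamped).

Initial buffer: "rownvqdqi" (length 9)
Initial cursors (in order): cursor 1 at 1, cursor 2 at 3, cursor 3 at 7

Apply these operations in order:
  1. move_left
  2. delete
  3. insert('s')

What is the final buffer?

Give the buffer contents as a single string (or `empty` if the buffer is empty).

Answer: srswnvsdqi

Derivation:
After op 1 (move_left): buffer="rownvqdqi" (len 9), cursors c1@0 c2@2 c3@6, authorship .........
After op 2 (delete): buffer="rwnvdqi" (len 7), cursors c1@0 c2@1 c3@4, authorship .......
After op 3 (insert('s')): buffer="srswnvsdqi" (len 10), cursors c1@1 c2@3 c3@7, authorship 1.2...3...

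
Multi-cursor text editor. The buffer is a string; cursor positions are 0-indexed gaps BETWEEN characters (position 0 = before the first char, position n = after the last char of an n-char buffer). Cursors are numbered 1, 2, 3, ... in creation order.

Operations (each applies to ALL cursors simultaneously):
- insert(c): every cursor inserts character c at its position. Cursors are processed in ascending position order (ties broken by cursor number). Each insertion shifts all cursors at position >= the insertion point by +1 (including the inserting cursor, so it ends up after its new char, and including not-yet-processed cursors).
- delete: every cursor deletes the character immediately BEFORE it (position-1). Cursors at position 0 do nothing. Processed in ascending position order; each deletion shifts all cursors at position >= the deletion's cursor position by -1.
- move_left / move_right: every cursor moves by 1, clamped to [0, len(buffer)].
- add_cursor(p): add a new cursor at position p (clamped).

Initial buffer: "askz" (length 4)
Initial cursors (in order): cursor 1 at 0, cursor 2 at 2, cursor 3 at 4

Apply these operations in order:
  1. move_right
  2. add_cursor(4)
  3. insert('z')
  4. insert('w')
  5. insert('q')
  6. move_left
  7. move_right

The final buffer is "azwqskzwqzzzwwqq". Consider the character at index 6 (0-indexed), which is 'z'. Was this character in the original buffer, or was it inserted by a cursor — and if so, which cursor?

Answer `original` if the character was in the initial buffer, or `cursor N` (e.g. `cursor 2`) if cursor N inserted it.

Answer: cursor 2

Derivation:
After op 1 (move_right): buffer="askz" (len 4), cursors c1@1 c2@3 c3@4, authorship ....
After op 2 (add_cursor(4)): buffer="askz" (len 4), cursors c1@1 c2@3 c3@4 c4@4, authorship ....
After op 3 (insert('z')): buffer="azskzzzz" (len 8), cursors c1@2 c2@5 c3@8 c4@8, authorship .1..2.34
After op 4 (insert('w')): buffer="azwskzwzzzww" (len 12), cursors c1@3 c2@7 c3@12 c4@12, authorship .11..22.3434
After op 5 (insert('q')): buffer="azwqskzwqzzzwwqq" (len 16), cursors c1@4 c2@9 c3@16 c4@16, authorship .111..222.343434
After op 6 (move_left): buffer="azwqskzwqzzzwwqq" (len 16), cursors c1@3 c2@8 c3@15 c4@15, authorship .111..222.343434
After op 7 (move_right): buffer="azwqskzwqzzzwwqq" (len 16), cursors c1@4 c2@9 c3@16 c4@16, authorship .111..222.343434
Authorship (.=original, N=cursor N): . 1 1 1 . . 2 2 2 . 3 4 3 4 3 4
Index 6: author = 2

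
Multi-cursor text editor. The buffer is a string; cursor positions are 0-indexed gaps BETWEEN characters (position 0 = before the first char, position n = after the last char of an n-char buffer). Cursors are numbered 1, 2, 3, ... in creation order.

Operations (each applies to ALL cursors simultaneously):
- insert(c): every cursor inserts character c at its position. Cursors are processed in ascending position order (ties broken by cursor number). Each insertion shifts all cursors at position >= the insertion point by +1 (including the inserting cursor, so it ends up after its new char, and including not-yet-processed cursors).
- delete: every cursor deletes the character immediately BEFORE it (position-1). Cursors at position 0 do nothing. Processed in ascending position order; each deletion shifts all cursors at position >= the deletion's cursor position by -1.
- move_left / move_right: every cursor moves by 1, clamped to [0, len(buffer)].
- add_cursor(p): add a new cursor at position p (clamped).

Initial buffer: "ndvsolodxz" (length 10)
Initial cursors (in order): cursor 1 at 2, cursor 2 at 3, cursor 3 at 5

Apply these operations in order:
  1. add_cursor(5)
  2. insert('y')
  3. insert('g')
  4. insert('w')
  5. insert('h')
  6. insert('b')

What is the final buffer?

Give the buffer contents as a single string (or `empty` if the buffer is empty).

Answer: ndygwhbvygwhbsoyyggwwhhbblodxz

Derivation:
After op 1 (add_cursor(5)): buffer="ndvsolodxz" (len 10), cursors c1@2 c2@3 c3@5 c4@5, authorship ..........
After op 2 (insert('y')): buffer="ndyvysoyylodxz" (len 14), cursors c1@3 c2@5 c3@9 c4@9, authorship ..1.2..34.....
After op 3 (insert('g')): buffer="ndygvygsoyygglodxz" (len 18), cursors c1@4 c2@7 c3@13 c4@13, authorship ..11.22..3434.....
After op 4 (insert('w')): buffer="ndygwvygwsoyyggwwlodxz" (len 22), cursors c1@5 c2@9 c3@17 c4@17, authorship ..111.222..343434.....
After op 5 (insert('h')): buffer="ndygwhvygwhsoyyggwwhhlodxz" (len 26), cursors c1@6 c2@11 c3@21 c4@21, authorship ..1111.2222..34343434.....
After op 6 (insert('b')): buffer="ndygwhbvygwhbsoyyggwwhhbblodxz" (len 30), cursors c1@7 c2@13 c3@25 c4@25, authorship ..11111.22222..3434343434.....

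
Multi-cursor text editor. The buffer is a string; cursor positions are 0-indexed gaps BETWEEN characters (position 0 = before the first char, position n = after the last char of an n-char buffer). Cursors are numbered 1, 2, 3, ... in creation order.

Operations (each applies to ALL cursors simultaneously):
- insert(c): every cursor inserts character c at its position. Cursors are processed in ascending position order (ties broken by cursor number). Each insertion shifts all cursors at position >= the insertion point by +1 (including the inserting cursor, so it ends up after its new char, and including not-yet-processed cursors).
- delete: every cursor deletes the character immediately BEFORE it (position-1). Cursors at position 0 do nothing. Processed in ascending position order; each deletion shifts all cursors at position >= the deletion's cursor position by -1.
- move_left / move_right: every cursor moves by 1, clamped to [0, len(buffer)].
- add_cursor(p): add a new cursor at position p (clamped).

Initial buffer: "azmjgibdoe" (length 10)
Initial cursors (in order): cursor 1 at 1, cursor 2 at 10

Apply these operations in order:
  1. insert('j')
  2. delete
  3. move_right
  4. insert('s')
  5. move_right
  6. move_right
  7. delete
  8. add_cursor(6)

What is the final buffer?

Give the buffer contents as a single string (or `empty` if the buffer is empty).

After op 1 (insert('j')): buffer="ajzmjgibdoej" (len 12), cursors c1@2 c2@12, authorship .1.........2
After op 2 (delete): buffer="azmjgibdoe" (len 10), cursors c1@1 c2@10, authorship ..........
After op 3 (move_right): buffer="azmjgibdoe" (len 10), cursors c1@2 c2@10, authorship ..........
After op 4 (insert('s')): buffer="azsmjgibdoes" (len 12), cursors c1@3 c2@12, authorship ..1........2
After op 5 (move_right): buffer="azsmjgibdoes" (len 12), cursors c1@4 c2@12, authorship ..1........2
After op 6 (move_right): buffer="azsmjgibdoes" (len 12), cursors c1@5 c2@12, authorship ..1........2
After op 7 (delete): buffer="azsmgibdoe" (len 10), cursors c1@4 c2@10, authorship ..1.......
After op 8 (add_cursor(6)): buffer="azsmgibdoe" (len 10), cursors c1@4 c3@6 c2@10, authorship ..1.......

Answer: azsmgibdoe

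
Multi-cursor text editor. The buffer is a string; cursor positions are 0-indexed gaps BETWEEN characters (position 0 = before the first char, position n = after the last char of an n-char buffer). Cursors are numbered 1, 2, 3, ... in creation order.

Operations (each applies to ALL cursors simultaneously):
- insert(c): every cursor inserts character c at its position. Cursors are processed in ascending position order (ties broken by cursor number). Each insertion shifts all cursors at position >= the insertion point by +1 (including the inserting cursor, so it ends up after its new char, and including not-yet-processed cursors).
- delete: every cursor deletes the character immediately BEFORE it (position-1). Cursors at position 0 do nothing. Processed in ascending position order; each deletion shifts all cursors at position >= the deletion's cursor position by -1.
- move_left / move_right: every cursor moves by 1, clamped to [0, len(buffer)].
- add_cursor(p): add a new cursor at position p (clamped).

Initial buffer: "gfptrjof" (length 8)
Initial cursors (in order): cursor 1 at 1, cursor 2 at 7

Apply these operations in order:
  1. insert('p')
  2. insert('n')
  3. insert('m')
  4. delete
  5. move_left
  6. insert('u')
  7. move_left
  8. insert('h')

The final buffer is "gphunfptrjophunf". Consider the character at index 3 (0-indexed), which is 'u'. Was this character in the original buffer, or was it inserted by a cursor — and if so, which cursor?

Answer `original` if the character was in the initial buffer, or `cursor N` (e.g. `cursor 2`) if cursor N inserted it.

Answer: cursor 1

Derivation:
After op 1 (insert('p')): buffer="gpfptrjopf" (len 10), cursors c1@2 c2@9, authorship .1......2.
After op 2 (insert('n')): buffer="gpnfptrjopnf" (len 12), cursors c1@3 c2@11, authorship .11......22.
After op 3 (insert('m')): buffer="gpnmfptrjopnmf" (len 14), cursors c1@4 c2@13, authorship .111......222.
After op 4 (delete): buffer="gpnfptrjopnf" (len 12), cursors c1@3 c2@11, authorship .11......22.
After op 5 (move_left): buffer="gpnfptrjopnf" (len 12), cursors c1@2 c2@10, authorship .11......22.
After op 6 (insert('u')): buffer="gpunfptrjopunf" (len 14), cursors c1@3 c2@12, authorship .111......222.
After op 7 (move_left): buffer="gpunfptrjopunf" (len 14), cursors c1@2 c2@11, authorship .111......222.
After op 8 (insert('h')): buffer="gphunfptrjophunf" (len 16), cursors c1@3 c2@13, authorship .1111......2222.
Authorship (.=original, N=cursor N): . 1 1 1 1 . . . . . . 2 2 2 2 .
Index 3: author = 1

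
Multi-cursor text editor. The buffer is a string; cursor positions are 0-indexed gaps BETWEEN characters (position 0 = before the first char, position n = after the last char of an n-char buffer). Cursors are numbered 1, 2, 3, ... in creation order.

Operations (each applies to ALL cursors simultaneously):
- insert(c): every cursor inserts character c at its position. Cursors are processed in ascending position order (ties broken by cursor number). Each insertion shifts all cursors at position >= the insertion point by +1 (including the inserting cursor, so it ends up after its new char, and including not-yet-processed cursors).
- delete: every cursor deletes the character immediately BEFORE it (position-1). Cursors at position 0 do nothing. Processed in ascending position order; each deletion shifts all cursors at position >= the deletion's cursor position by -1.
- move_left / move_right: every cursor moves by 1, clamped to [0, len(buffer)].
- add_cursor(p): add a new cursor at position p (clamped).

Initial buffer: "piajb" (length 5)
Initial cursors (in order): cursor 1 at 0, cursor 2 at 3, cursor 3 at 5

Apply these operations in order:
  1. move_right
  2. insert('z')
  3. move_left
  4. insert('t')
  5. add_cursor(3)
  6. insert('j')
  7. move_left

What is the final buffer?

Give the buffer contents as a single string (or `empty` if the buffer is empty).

Answer: ptjzjiajtjzbtjz

Derivation:
After op 1 (move_right): buffer="piajb" (len 5), cursors c1@1 c2@4 c3@5, authorship .....
After op 2 (insert('z')): buffer="pziajzbz" (len 8), cursors c1@2 c2@6 c3@8, authorship .1...2.3
After op 3 (move_left): buffer="pziajzbz" (len 8), cursors c1@1 c2@5 c3@7, authorship .1...2.3
After op 4 (insert('t')): buffer="ptziajtzbtz" (len 11), cursors c1@2 c2@7 c3@10, authorship .11...22.33
After op 5 (add_cursor(3)): buffer="ptziajtzbtz" (len 11), cursors c1@2 c4@3 c2@7 c3@10, authorship .11...22.33
After op 6 (insert('j')): buffer="ptjzjiajtjzbtjz" (len 15), cursors c1@3 c4@5 c2@10 c3@14, authorship .1114...222.333
After op 7 (move_left): buffer="ptjzjiajtjzbtjz" (len 15), cursors c1@2 c4@4 c2@9 c3@13, authorship .1114...222.333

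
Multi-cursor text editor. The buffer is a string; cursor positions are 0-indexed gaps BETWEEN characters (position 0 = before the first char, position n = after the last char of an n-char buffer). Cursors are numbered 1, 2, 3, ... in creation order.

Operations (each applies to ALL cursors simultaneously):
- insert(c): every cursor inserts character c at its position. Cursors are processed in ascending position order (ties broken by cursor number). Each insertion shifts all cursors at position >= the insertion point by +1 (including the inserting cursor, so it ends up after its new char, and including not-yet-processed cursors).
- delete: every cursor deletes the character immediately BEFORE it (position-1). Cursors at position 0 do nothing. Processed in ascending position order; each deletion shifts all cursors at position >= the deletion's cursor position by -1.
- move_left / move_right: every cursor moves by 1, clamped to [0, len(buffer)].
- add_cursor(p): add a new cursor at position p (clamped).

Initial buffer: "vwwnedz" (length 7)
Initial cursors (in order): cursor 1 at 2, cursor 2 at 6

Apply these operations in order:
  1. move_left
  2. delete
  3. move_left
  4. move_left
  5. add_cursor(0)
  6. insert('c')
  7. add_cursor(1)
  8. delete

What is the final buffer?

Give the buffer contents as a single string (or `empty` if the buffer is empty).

After op 1 (move_left): buffer="vwwnedz" (len 7), cursors c1@1 c2@5, authorship .......
After op 2 (delete): buffer="wwndz" (len 5), cursors c1@0 c2@3, authorship .....
After op 3 (move_left): buffer="wwndz" (len 5), cursors c1@0 c2@2, authorship .....
After op 4 (move_left): buffer="wwndz" (len 5), cursors c1@0 c2@1, authorship .....
After op 5 (add_cursor(0)): buffer="wwndz" (len 5), cursors c1@0 c3@0 c2@1, authorship .....
After op 6 (insert('c')): buffer="ccwcwndz" (len 8), cursors c1@2 c3@2 c2@4, authorship 13.2....
After op 7 (add_cursor(1)): buffer="ccwcwndz" (len 8), cursors c4@1 c1@2 c3@2 c2@4, authorship 13.2....
After op 8 (delete): buffer="wwndz" (len 5), cursors c1@0 c3@0 c4@0 c2@1, authorship .....

Answer: wwndz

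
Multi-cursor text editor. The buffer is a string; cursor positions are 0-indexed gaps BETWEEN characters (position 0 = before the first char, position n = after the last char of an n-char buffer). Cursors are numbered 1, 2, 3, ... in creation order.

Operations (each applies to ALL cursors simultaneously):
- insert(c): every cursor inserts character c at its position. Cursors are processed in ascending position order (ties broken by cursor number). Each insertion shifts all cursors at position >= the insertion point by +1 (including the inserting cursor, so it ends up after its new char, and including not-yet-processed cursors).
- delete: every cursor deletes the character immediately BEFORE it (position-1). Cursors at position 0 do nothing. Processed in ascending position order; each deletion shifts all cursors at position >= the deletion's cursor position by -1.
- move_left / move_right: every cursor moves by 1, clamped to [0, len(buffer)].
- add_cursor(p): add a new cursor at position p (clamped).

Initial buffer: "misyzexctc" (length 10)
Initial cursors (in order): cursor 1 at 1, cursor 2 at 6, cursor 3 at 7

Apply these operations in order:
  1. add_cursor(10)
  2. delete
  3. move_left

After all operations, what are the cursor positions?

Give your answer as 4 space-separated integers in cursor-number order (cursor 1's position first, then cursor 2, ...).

After op 1 (add_cursor(10)): buffer="misyzexctc" (len 10), cursors c1@1 c2@6 c3@7 c4@10, authorship ..........
After op 2 (delete): buffer="isyzct" (len 6), cursors c1@0 c2@4 c3@4 c4@6, authorship ......
After op 3 (move_left): buffer="isyzct" (len 6), cursors c1@0 c2@3 c3@3 c4@5, authorship ......

Answer: 0 3 3 5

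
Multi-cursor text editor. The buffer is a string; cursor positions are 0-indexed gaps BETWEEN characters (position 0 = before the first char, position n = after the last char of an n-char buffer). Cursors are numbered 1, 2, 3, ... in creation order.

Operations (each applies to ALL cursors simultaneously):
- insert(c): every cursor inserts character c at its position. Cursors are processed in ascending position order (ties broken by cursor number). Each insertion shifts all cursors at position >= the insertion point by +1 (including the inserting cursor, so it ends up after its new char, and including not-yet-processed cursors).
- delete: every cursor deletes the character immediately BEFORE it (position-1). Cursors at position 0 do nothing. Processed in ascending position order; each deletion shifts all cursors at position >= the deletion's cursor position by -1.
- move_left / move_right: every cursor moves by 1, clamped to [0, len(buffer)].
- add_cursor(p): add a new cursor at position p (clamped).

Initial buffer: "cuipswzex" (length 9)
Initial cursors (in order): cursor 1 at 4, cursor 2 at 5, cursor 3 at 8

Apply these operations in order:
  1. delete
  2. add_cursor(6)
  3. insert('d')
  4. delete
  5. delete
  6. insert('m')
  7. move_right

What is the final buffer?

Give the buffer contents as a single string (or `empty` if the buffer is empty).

After op 1 (delete): buffer="cuiwzx" (len 6), cursors c1@3 c2@3 c3@5, authorship ......
After op 2 (add_cursor(6)): buffer="cuiwzx" (len 6), cursors c1@3 c2@3 c3@5 c4@6, authorship ......
After op 3 (insert('d')): buffer="cuiddwzdxd" (len 10), cursors c1@5 c2@5 c3@8 c4@10, authorship ...12..3.4
After op 4 (delete): buffer="cuiwzx" (len 6), cursors c1@3 c2@3 c3@5 c4@6, authorship ......
After op 5 (delete): buffer="cw" (len 2), cursors c1@1 c2@1 c3@2 c4@2, authorship ..
After op 6 (insert('m')): buffer="cmmwmm" (len 6), cursors c1@3 c2@3 c3@6 c4@6, authorship .12.34
After op 7 (move_right): buffer="cmmwmm" (len 6), cursors c1@4 c2@4 c3@6 c4@6, authorship .12.34

Answer: cmmwmm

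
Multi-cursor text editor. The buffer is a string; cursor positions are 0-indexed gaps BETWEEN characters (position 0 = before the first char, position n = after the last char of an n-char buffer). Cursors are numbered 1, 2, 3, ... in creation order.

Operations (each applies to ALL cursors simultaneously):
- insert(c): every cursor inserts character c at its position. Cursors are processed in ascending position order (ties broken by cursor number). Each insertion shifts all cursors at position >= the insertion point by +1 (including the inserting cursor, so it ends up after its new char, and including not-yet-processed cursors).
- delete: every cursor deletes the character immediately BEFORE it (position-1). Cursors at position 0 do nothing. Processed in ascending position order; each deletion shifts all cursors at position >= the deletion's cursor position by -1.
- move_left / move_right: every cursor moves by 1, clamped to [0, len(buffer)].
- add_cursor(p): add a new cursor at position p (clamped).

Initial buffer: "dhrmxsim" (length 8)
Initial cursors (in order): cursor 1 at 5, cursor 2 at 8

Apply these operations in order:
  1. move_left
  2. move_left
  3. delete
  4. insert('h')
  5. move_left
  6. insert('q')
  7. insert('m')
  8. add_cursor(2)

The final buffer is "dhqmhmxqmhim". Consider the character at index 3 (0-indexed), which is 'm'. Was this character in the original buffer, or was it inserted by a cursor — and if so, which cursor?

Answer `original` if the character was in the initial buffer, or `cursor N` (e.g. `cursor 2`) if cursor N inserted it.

After op 1 (move_left): buffer="dhrmxsim" (len 8), cursors c1@4 c2@7, authorship ........
After op 2 (move_left): buffer="dhrmxsim" (len 8), cursors c1@3 c2@6, authorship ........
After op 3 (delete): buffer="dhmxim" (len 6), cursors c1@2 c2@4, authorship ......
After op 4 (insert('h')): buffer="dhhmxhim" (len 8), cursors c1@3 c2@6, authorship ..1..2..
After op 5 (move_left): buffer="dhhmxhim" (len 8), cursors c1@2 c2@5, authorship ..1..2..
After op 6 (insert('q')): buffer="dhqhmxqhim" (len 10), cursors c1@3 c2@7, authorship ..11..22..
After op 7 (insert('m')): buffer="dhqmhmxqmhim" (len 12), cursors c1@4 c2@9, authorship ..111..222..
After op 8 (add_cursor(2)): buffer="dhqmhmxqmhim" (len 12), cursors c3@2 c1@4 c2@9, authorship ..111..222..
Authorship (.=original, N=cursor N): . . 1 1 1 . . 2 2 2 . .
Index 3: author = 1

Answer: cursor 1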